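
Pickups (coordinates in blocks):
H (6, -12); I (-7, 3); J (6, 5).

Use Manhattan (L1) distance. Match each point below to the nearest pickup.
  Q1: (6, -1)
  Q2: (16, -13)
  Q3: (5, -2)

Q1 at (6, -1):
  H: |0| + |-11| = 0 + 11 = 11 blocks
  I: |-13| + |4| = 13 + 4 = 17 blocks
  J: |0| + |6| = 0 + 6 = 6 blocks
  → nearest: J (6 blocks)
Q2 at (16, -13):
  H: |-10| + |1| = 10 + 1 = 11 blocks
  I: |-23| + |16| = 23 + 16 = 39 blocks
  J: |-10| + |18| = 10 + 18 = 28 blocks
  → nearest: H (11 blocks)
Q3 at (5, -2):
  H: |1| + |-10| = 1 + 10 = 11 blocks
  I: |-12| + |5| = 12 + 5 = 17 blocks
  J: |1| + |7| = 1 + 7 = 8 blocks
  → nearest: J (8 blocks)

Q1→J; Q2→H; Q3→J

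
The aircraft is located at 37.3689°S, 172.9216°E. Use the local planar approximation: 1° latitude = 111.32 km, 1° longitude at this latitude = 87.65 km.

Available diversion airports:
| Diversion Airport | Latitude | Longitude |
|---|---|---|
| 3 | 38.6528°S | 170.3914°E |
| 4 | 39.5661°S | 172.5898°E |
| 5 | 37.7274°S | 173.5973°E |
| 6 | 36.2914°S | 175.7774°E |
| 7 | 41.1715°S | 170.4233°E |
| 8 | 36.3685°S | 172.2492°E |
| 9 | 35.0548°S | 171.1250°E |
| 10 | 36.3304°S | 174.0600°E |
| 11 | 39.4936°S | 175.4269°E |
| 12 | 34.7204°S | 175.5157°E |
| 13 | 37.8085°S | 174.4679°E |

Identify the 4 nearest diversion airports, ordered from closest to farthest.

Distances from 37.3689°S, 172.9216°E:
3: 263.8371 km
4: 246.3152 km
5: 71.4162 km
6: 277.5660 km
7: 476.5899 km
8: 125.9980 km
9: 301.9240 km
10: 152.7118 km
11: 322.7414 km
12: 372.3221 km
13: 144.0972 km
Sorted: 5 (71.4162 km) < 8 (125.9980 km) < 13 (144.0972 km) < 10 (152.7118 km) < 4 (246.3152 km) < 3 (263.8371 km) < …

5, 8, 13, 10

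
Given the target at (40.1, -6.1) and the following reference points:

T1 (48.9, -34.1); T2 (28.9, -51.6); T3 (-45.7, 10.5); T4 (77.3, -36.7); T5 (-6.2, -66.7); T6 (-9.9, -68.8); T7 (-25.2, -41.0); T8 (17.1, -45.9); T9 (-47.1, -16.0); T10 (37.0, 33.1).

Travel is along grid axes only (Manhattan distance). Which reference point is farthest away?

T6

Distances from (40.1, -6.1):
T1: 36.8
T2: 56.7
T3: 102.4
T4: 67.8
T5: 106.9
T6: 112.7
T7: 100.2
T8: 62.8
T9: 97.1
T10: 42.3
Maximum: T6 at 112.7.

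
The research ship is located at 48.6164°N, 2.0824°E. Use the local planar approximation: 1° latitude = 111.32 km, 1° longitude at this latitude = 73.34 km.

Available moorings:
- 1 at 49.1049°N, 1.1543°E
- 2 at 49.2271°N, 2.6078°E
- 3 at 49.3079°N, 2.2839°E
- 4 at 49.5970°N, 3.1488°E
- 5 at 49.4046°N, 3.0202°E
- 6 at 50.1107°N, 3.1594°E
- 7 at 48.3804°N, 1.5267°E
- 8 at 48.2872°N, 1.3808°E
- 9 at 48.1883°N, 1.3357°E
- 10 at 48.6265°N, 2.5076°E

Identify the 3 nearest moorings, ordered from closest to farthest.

10, 7, 8

Distances from 48.6164°N, 2.0824°E:
1: √((0.4885·111.32)² + (-0.9281·73.34)²) = √(2957.164823 + 4633.096613) = 87.1221 km
2: √((0.6107·111.32)² + (0.5254·73.34)²) = √(4621.705149 + 1484.779450) = 78.1440 km
3: √((0.6915·111.32)² + (0.2015·73.34)²) = √(5925.578614 + 218.389580) = 78.3835 km
4: √((0.9806·111.32)² + (1.0664·73.34)²) = √(11915.991182 + 6116.769062) = 134.2861 km
5: √((0.7882·111.32)² + (0.9378·73.34)²) = √(7698.732969 + 4730.447948) = 111.4862 km
6: √((1.4943·111.32)² + (1.0770·73.34)²) = √(27670.817386 + 6238.974604) = 184.1461 km
7: √((-0.2360·111.32)² + (-0.5557·73.34)²) = √(690.192763 + 1660.973122) = 48.4888 km
8: √((-0.3292·111.32)² + (-0.7016·73.34)²) = √(1342.969187 + 2647.652426) = 63.1714 km
9: √((-0.4281·111.32)² + (-0.7467·73.34)²) = √(2271.103105 + 2998.983759) = 72.5954 km
10: √((0.0101·111.32)² + (0.4252·73.34)²) = √(1.264122 + 972.452334) = 31.2044 km
Sorted: 10 (31.2044 km) < 7 (48.4888 km) < 8 (63.1714 km) < 9 (72.5954 km) < 2 (78.1440 km) < …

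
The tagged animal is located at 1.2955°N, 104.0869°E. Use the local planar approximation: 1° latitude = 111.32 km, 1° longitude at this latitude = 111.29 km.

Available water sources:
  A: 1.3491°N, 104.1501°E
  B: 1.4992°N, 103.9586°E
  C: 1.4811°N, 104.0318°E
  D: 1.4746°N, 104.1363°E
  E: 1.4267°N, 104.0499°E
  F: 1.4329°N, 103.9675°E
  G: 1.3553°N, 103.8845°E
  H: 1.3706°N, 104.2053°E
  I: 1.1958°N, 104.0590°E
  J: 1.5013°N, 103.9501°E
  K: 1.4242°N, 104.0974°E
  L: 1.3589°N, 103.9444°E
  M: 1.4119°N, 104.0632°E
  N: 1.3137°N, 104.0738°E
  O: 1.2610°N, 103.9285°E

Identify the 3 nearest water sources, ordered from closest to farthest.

N, A, I

Distances from 1.2955°N, 104.0869°E:
A: √((0.0536·111.32)² + (0.0632·111.29)²) = √(35.602129 + 49.470516) = 9.2235 km
B: √((0.2037·111.32)² + (-0.1283·111.29)²) = √(514.195715 + 203.875762) = 26.7969 km
C: √((0.1856·111.32)² + (-0.0551·111.29)²) = √(426.876590 + 37.602393) = 21.5518 km
D: √((0.1791·111.32)² + (0.0494·111.29)²) = √(397.500397 + 30.224991) = 20.6815 km
E: √((0.1312·111.32)² + (-0.0370·111.29)²) = √(213.311400 + 16.955700) = 15.1746 km
F: √((0.1374·111.32)² + (-0.1194·111.29)²) = √(233.948282 + 176.571635) = 20.2613 km
G: √((0.0598·111.32)² + (-0.2024·111.29)²) = √(44.314797 + 507.379950) = 23.4882 km
H: √((0.0751·111.32)² + (0.1184·111.29)²) = √(69.891807 + 173.626372) = 15.6051 km
I: √((-0.0997·111.32)² + (-0.0279·111.29)²) = √(123.179011 + 9.640969) = 11.5248 km
J: √((0.2058·111.32)² + (-0.1368·111.29)²) = √(524.852338 + 231.784548) = 27.5070 km
K: √((0.1287·111.32)² + (0.0105·111.29)²) = √(205.259605 + 1.365497) = 14.3745 km
L: √((0.0634·111.32)² + (-0.1425·111.29)²) = √(49.810960 + 251.502330) = 17.3584 km
M: √((0.1164·111.32)² + (-0.0237·111.29)²) = √(167.900642 + 6.956791) = 13.2234 km
N: √((0.0182·111.32)² + (-0.0131·111.29)²) = √(4.104773 + 2.125469) = 2.4960 km
O: √((-0.0345·111.32)² + (-0.1584·111.29)²) = √(14.749747 + 310.758230) = 18.0418 km
Sorted: N (2.4960 km) < A (9.2235 km) < I (11.5248 km) < M (13.2234 km) < K (14.3745 km) < …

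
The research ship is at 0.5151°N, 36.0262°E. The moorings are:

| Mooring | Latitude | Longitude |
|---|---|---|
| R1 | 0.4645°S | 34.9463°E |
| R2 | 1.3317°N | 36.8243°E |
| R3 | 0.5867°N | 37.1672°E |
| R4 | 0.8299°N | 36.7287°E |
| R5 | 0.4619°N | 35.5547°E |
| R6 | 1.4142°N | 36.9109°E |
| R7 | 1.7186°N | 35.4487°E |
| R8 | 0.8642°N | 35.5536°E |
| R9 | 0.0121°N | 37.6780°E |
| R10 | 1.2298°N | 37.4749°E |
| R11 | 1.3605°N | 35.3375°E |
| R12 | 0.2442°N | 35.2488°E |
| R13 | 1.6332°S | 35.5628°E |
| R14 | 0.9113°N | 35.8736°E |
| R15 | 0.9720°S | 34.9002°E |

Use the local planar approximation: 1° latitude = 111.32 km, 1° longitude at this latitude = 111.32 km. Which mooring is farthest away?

Distances from 0.5151°N, 36.0262°E:
R1: 162.3059 km
R2: 127.1097 km
R3: 127.2660 km
R4: 85.6951 km
R5: 52.8204 km
R6: 140.4166 km
R7: 148.5994 km
R8: 65.4067 km
R9: 192.2149 km
R10: 179.8267 km
R11: 121.3852 km
R12: 91.6440 km
R13: 244.6492 km
R14: 47.2633 km
R15: 207.6451 km
Maximum: R13 at 244.6492 km.

R13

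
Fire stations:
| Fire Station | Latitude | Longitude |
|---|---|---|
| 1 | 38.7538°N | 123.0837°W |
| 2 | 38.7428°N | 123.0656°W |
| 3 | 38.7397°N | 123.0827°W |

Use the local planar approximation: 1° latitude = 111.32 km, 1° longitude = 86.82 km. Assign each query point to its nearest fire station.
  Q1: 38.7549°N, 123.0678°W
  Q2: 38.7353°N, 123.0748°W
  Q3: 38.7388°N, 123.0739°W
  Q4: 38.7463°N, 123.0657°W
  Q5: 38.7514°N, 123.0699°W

Q1→2; Q2→3; Q3→3; Q4→2; Q5→2

Q1 at 38.7549°N, 123.0678°W:
  1: √((-0.0011·111.32)² + (-0.0159·86.82)²) = √(0.014994 + 1.905609) = 1.3859 km
  2: √((-0.0121·111.32)² + (0.0022·86.82)²) = √(1.814334 + 0.036483) = 1.3604 km
  3: √((-0.0152·111.32)² + (-0.0149·86.82)²) = √(2.863081 + 1.673448) = 2.1299 km
  → nearest: 2 (1.3604 km)
Q2 at 38.7353°N, 123.0748°W:
  1: √((0.0185·111.32)² + (-0.0089·86.82)²) = √(4.241211 + 0.597062) = 2.1996 km
  2: √((0.0075·111.32)² + (0.0092·86.82)²) = √(0.697058 + 0.637992) = 1.1554 km
  3: √((0.0044·111.32)² + (-0.0079·86.82)²) = √(0.239912 + 0.470429) = 0.8428 km
  → nearest: 3 (0.8428 km)
Q3 at 38.7388°N, 123.0739°W:
  1: √((0.0150·111.32)² + (-0.0098·86.82)²) = √(2.788232 + 0.723922) = 1.8741 km
  2: √((0.0040·111.32)² + (0.0083·86.82)²) = √(0.198274 + 0.519273) = 0.8471 km
  3: √((0.0009·111.32)² + (-0.0088·86.82)²) = √(0.010038 + 0.583720) = 0.7706 km
  → nearest: 3 (0.7706 km)
Q4 at 38.7463°N, 123.0657°W:
  1: √((0.0075·111.32)² + (-0.0180·86.82)²) = √(0.697058 + 2.442219) = 1.7718 km
  2: √((-0.0035·111.32)² + (0.0001·86.82)²) = √(0.151804 + 0.000075) = 0.3897 km
  3: √((-0.0066·111.32)² + (-0.0170·86.82)²) = √(0.539802 + 2.178399) = 1.6487 km
  → nearest: 2 (0.3897 km)
Q5 at 38.7514°N, 123.0699°W:
  1: √((0.0024·111.32)² + (-0.0138·86.82)²) = √(0.071379 + 1.435482) = 1.2275 km
  2: √((-0.0086·111.32)² + (0.0043·86.82)²) = √(0.916523 + 0.139372) = 1.0276 km
  3: √((-0.0117·111.32)² + (-0.0128·86.82)²) = √(1.696360 + 1.234979) = 1.7121 km
  → nearest: 2 (1.0276 km)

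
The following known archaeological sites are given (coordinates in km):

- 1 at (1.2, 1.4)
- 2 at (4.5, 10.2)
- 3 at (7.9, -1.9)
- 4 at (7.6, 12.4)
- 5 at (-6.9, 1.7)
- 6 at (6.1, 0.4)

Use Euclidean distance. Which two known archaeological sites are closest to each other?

Pairwise distances:
1–2: 9.4 km
1–3: 7.5 km
1–4: 12.7 km
1–5: 8.1 km
1–6: 5.0 km
2–3: 12.6 km
2–4: 3.8 km
2–5: 14.2 km
2–6: 9.9 km
3–4: 14.3 km
3–5: 15.2 km
3–6: 2.9 km
4–5: 18.0 km
4–6: 12.1 km
5–6: 13.1 km
Closest pair: 3–6 at 2.9 km.

3 and 6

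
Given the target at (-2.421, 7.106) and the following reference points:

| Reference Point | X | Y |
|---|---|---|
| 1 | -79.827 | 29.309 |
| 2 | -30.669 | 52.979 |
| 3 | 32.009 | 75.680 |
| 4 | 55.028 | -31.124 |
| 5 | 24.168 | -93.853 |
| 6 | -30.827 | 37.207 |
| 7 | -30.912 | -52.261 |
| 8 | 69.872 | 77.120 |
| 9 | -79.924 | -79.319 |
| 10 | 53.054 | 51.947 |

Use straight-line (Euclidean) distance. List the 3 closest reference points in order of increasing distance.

Distances from (-2.421, 7.106):
1: √((-77.406)² + (22.203)²) = √(5991.68884 + 492.97321) = 80.527
2: √((-28.248)² + (45.873)²) = √(797.94950 + 2104.33213) = 53.873
3: √((34.430)² + (68.574)²) = √(1185.42490 + 4702.39348) = 76.732
4: √((57.449)² + (-38.230)²) = √(3300.38760 + 1461.53290) = 69.007
5: √((26.589)² + (-100.959)²) = √(706.97492 + 10192.71968) = 104.402
6: √((-28.406)² + (30.101)²) = √(806.90084 + 906.07020) = 41.388
7: √((-28.491)² + (-59.367)²) = √(811.73708 + 3524.44069) = 65.850
8: √((72.293)² + (70.014)²) = √(5226.27785 + 4901.96020) = 100.639
9: √((-77.503)² + (-86.425)²) = √(6006.71501 + 7469.28062) = 116.086
10: √((55.475)² + (44.841)²) = √(3077.47563 + 2010.71528) = 71.332
Sorted: 6 (41.388) < 2 (53.873) < 7 (65.850) < 4 (69.007) < 10 (71.332) < …

6, 2, 7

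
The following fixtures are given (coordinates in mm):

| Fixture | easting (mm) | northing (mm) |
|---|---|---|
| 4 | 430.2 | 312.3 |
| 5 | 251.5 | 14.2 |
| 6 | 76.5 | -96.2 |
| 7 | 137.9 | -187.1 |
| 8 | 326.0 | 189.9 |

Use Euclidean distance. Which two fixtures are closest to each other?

Pairwise distances:
4–5: 347.6 mm
4–6: 540.3 mm
4–7: 578.7 mm
4–8: 160.7 mm
5–6: 206.9 mm
5–7: 231.1 mm
5–8: 190.8 mm
6–7: 109.7 mm
6–8: 379.6 mm
7–8: 421.3 mm
Closest pair: 6–7 at 109.7 mm.

6 and 7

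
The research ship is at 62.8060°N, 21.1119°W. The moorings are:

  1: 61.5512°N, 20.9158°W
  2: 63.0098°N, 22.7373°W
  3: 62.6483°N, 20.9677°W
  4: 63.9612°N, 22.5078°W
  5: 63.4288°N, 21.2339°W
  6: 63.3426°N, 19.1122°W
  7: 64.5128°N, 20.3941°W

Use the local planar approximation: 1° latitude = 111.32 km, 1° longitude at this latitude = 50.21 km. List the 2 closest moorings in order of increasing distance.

Distances from 62.8060°N, 21.1119°W:
1: √((-1.2548·111.32)² + (0.1961·50.21)²) = √(19511.713724 + 96.947280) = 140.0309 km
2: √((0.2038·111.32)² + (-1.6254·50.21)²) = √(514.700695 + 6660.409837) = 84.7060 km
3: √((-0.1577·111.32)² + (0.1442·50.21)²) = √(308.183783 + 52.421683) = 18.9896 km
4: √((1.1552·111.32)² + (-1.3959·50.21)²) = √(16537.153431 + 4912.347228) = 146.4565 km
5: √((0.6228·111.32)² + (-0.1220·50.21)²) = √(4806.662211 + 37.523220) = 69.6002 km
6: √((0.5366·111.32)² + (1.9997·50.21)²) = √(3568.188030 + 10081.151374) = 116.8304 km
7: √((1.7068·111.32)² + (0.7178·50.21)²) = √(36100.370881 + 1298.934796) = 193.3890 km
Sorted: 3 (18.9896 km) < 5 (69.6002 km) < 2 (84.7060 km) < 6 (116.8304 km) < …

3, 5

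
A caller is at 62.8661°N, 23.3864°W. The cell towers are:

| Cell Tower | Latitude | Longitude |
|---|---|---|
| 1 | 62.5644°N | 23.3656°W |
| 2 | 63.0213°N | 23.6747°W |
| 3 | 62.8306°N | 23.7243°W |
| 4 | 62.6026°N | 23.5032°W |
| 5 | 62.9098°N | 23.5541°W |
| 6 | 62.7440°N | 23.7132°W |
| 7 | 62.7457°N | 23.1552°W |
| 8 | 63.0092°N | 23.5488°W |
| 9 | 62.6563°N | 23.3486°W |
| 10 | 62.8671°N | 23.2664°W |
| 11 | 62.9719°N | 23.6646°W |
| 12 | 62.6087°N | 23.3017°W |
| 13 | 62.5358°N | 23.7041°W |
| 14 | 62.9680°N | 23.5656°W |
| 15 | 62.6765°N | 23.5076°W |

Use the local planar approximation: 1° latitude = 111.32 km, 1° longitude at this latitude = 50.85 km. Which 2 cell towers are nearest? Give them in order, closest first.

Distances from 62.8661°N, 23.3864°W:
1: √((-0.3017·111.32)² + (0.0208·50.85)²) = √(1127.968615 + 1.118687) = 33.6019 km
2: √((0.1552·111.32)² + (-0.2883·50.85)²) = √(298.490030 + 214.917213) = 22.6585 km
3: √((-0.0355·111.32)² + (-0.3379·50.85)²) = √(15.617197 + 295.228512) = 17.6308 km
4: √((-0.2635·111.32)² + (-0.1168·50.85)²) = √(860.414329 + 35.275047) = 29.9281 km
5: √((0.0437·111.32)² + (-0.1677·50.85)²) = √(23.665150 + 72.719024) = 9.8175 km
6: √((-0.1221·111.32)² + (-0.3268·50.85)²) = √(184.747140 + 276.150612) = 21.4685 km
7: √((-0.1204·111.32)² + (0.2312·50.85)²) = √(179.638479 + 138.215763) = 17.8285 km
8: √((0.1431·111.32)² + (-0.1624·50.85)²) = √(253.761459 + 68.195225) = 17.9432 km
9: √((-0.2098·111.32)² + (0.0378·50.85)²) = √(545.453036 + 3.694584) = 23.4339 km
10: √((0.0010·111.32)² + (0.1200·50.85)²) = √(0.012392 + 37.234404) = 6.1030 km
11: √((0.1058·111.32)² + (-0.2782·50.85)²) = √(138.713181 + 200.122613) = 18.4075 km
12: √((-0.2574·111.32)² + (0.0847·50.85)²) = √(821.038421 + 18.550206) = 28.9757 km
13: √((-0.3303·111.32)² + (-0.3177·50.85)²) = √(1351.959067 + 260.985479) = 40.1615 km
14: √((0.1019·111.32)² + (-0.1792·50.85)²) = √(128.675174 + 83.034376) = 14.5502 km
15: √((-0.1896·111.32)² + (-0.1212·50.85)²) = √(445.474718 + 37.982816) = 21.9877 km
Sorted: 10 (6.1030 km) < 5 (9.8175 km) < 14 (14.5502 km) < 3 (17.6308 km) < …

10, 5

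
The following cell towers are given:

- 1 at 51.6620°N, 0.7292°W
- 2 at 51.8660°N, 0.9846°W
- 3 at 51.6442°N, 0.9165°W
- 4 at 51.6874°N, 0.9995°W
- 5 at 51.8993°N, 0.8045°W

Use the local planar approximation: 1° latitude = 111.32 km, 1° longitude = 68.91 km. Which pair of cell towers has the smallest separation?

3 and 4

Pairwise distances:
1–2: 28.7308 km
1–3: 13.0581 km
1–4: 18.8398 km
1–5: 26.9210 km
2–3: 25.1328 km
2–4: 19.9082 km
2–5: 12.9525 km
3–4: 7.4726 km
3–5: 29.4278 km
4–5: 27.1476 km
Closest pair: 3–4 at 7.4726 km.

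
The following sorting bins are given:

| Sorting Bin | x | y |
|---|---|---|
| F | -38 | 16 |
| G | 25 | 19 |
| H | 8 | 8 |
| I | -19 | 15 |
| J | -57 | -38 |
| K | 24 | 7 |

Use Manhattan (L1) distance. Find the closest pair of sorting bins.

G and K

Pairwise distances:
F–G: 66
F–H: 54
F–I: 20
F–J: 73
F–K: 71
G–H: 28
G–I: 48
G–J: 139
G–K: 13
H–I: 34
H–J: 111
H–K: 17
I–J: 91
I–K: 51
J–K: 126
Closest pair: G–K at 13.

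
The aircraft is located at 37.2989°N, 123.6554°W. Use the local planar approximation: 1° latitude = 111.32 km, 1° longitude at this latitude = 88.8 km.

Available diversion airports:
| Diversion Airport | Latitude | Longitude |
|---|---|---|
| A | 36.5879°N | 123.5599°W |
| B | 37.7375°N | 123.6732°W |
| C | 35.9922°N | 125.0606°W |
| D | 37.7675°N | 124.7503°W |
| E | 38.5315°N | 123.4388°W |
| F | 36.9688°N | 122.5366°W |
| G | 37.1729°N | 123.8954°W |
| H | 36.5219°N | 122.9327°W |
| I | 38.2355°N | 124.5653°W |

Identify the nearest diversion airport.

Distances from 37.2989°N, 123.6554°W:
A: 79.6015 km
B: 48.8505 km
C: 191.6498 km
D: 110.3370 km
E: 138.5546 km
F: 105.9275 km
G: 25.5135 km
H: 107.7034 km
I: 131.9058 km
Minimum: G at 25.5135 km.

G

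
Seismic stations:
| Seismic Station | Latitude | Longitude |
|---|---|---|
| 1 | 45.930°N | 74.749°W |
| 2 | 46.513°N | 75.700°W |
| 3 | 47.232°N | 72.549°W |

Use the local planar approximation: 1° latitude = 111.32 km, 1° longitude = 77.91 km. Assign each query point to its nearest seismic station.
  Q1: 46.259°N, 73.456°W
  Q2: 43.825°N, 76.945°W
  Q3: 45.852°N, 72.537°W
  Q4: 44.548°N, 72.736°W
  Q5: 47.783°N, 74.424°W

Q1→1; Q2→1; Q3→3; Q4→1; Q5→3

Q1 at 46.259°N, 73.456°W:
  1: √((-0.329·111.32)² + (-1.293·77.91)²) = √(1341.33789 + 10148.07010) = 107.189 km
  2: √((0.254·111.32)² + (-2.244·77.91)²) = √(799.49146 + 30565.54289) = 177.102 km
  3: √((0.973·111.32)² + (0.907·77.91)²) = √(11732.00058 + 4993.45319) = 129.327 km
  → nearest: 1 (107.189 km)
Q2 at 43.825°N, 76.945°W:
  1: √((2.105·111.32)² + (2.196·77.91)²) = √(54909.89278 + 29271.91128) = 290.141 km
  2: √((2.688·111.32)² + (1.245·77.91)²) = √(89537.49174 + 9408.60230) = 314.557 km
  3: √((3.407·111.32)² + (4.396·77.91)²) = √(143843.63934 + 117301.01666) = 511.023 km
  → nearest: 1 (290.141 km)
Q3 at 45.852°N, 72.537°W:
  1: √((0.078·111.32)² + (-2.212·77.91)²) = √(75.39379 + 29700.01400) = 172.556 km
  2: √((0.661·111.32)² + (-3.163·77.91)²) = √(5414.38725 + 60727.41468) = 257.180 km
  3: √((1.380·111.32)² + (-0.012·77.91)²) = √(23599.59599 + 0.87408) = 153.624 km
  → nearest: 3 (153.624 km)
Q4 at 44.548°N, 72.736°W:
  1: √((1.382·111.32)² + (-2.013·77.91)²) = √(23668.05018 + 24596.53657) = 219.692 km
  2: √((1.965·111.32)² + (-2.964·77.91)²) = √(47848.85004 + 53326.46647) = 318.081 km
  3: √((2.684·111.32)² + (0.187·77.91)²) = √(89271.20938 + 212.26071) = 299.138 km
  → nearest: 1 (219.692 km)
Q5 at 47.783°N, 74.424°W:
  1: √((-1.853·111.32)² + (-0.325·77.91)²) = √(42549.77167 + 641.14038) = 207.824 km
  2: √((-1.270·111.32)² + (-1.276·77.91)²) = √(19987.28648 + 9882.97638) = 172.830 km
  3: √((-0.551·111.32)² + (1.875·77.91)²) = √(3762.26682 + 21339.73160) = 158.436 km
  → nearest: 3 (158.436 km)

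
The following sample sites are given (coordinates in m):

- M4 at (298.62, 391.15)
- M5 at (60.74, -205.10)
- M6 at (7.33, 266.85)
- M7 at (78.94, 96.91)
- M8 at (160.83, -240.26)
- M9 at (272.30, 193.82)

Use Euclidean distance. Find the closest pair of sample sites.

M5 and M8

Pairwise distances:
M5–M8: 106.09 m
M6–M7: 184.41 m
M4–M9: 199.08 m
M7–M9: 216.29 m
M6–M9: 274.85 m
M5–M7: 302.56 m
M4–M6: 316.70 m
M7–M8: 346.97 m
M4–M7: 367.20 m
M8–M9: 448.16 m
M5–M9: 451.55 m
M5–M6: 474.96 m
M6–M8: 529.83 m
M4–M5: 641.95 m
M4–M8: 646.27 m
Closest pair: M5–M8 at 106.09 m.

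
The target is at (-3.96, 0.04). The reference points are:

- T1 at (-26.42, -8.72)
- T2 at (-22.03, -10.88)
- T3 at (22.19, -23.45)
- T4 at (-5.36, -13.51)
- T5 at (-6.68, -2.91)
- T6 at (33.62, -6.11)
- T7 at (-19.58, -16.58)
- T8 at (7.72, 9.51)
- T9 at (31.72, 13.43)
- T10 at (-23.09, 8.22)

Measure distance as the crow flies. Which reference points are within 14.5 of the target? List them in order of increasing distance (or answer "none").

Distances from (-3.96, 0.04):
T1: √((-22.46)² + (-8.76)²) = √(504.4516 + 76.7376) = 24.11
T2: √((-18.07)² + (-10.92)²) = √(326.5249 + 119.2464) = 21.11
T3: √((26.15)² + (-23.49)²) = √(683.8225 + 551.7801) = 35.15
T4: √((-1.40)² + (-13.55)²) = √(1.9600 + 183.6025) = 13.62
T5: √((-2.72)² + (-2.95)²) = √(7.3984 + 8.7025) = 4.01
T6: √((37.58)² + (-6.15)²) = √(1412.2564 + 37.8225) = 38.08
T7: √((-15.62)² + (-16.62)²) = √(243.9844 + 276.2244) = 22.81
T8: √((11.68)² + (9.47)²) = √(136.4224 + 89.6809) = 15.04
T9: √((35.68)² + (13.39)²) = √(1273.0624 + 179.2921) = 38.11
T10: √((-19.13)² + (8.18)²) = √(365.9569 + 66.9124) = 20.81
Threshold 14.5: T5 (4.01), T4 (13.62) are within range.

T5, T4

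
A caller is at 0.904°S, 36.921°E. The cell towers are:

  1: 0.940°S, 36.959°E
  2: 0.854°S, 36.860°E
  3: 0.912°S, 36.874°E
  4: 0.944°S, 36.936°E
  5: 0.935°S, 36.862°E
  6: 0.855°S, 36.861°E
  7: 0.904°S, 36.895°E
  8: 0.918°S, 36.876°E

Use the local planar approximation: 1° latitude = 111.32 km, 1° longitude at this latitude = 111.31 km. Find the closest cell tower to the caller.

7

Distances from 0.904°S, 36.921°E:
1: √((-0.036·111.32)² + (0.038·111.31)²) = √(16.06022 + 17.89104) = 5.827 km
2: √((0.050·111.32)² + (-0.061·111.31)²) = √(30.98036 + 46.10288) = 8.780 km
3: √((-0.008·111.32)² + (-0.047·111.31)²) = √(0.79310 + 27.36932) = 5.307 km
4: √((-0.040·111.32)² + (0.015·111.31)²) = √(19.82743 + 2.78773) = 4.756 km
5: √((-0.031·111.32)² + (-0.059·111.31)²) = √(11.90885 + 43.12930) = 7.419 km
6: √((0.049·111.32)² + (-0.060·111.31)²) = √(29.75353 + 44.60370) = 8.623 km
7: √((0.000·111.32)² + (-0.026·111.31)²) = √(0.00000 + 8.37558) = 2.894 km
8: √((-0.014·111.32)² + (-0.045·111.31)²) = √(2.42886 + 25.08958) = 5.246 km
Minimum: 7 at 2.894 km.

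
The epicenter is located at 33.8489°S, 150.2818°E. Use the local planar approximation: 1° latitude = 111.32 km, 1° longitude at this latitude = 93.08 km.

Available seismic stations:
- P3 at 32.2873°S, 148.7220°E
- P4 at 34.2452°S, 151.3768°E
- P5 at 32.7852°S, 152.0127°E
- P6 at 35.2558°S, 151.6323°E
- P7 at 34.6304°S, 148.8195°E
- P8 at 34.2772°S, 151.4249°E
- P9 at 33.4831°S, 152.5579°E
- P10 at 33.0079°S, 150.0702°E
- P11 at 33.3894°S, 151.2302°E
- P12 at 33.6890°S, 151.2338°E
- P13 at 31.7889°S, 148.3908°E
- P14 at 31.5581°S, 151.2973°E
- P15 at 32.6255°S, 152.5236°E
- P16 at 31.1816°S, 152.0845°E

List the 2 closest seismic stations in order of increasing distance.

P12, P10

Distances from 33.8489°S, 150.2818°E:
P3: 226.4916 km
P4: 111.0606 km
P5: 199.9458 km
P6: 200.8239 km
P7: 161.5382 km
P8: 116.5939 km
P9: 215.7373 km
P10: 95.6695 km
P11: 102.0261 km
P12: 90.3823 km
P13: 289.0819 km
P14: 271.9662 km
P15: 249.1771 km
P16: 341.0558 km
Sorted: P12 (90.3823 km) < P10 (95.6695 km) < P11 (102.0261 km) < P4 (111.0606 km) < …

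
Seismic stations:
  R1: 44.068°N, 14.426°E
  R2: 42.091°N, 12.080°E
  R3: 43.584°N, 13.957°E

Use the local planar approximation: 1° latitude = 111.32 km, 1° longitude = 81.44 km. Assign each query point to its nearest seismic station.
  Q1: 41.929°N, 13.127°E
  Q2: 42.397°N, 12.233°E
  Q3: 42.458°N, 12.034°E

Q1→R2; Q2→R2; Q3→R2

Q1 at 41.929°N, 13.127°E:
  R1: √((2.139·111.32)² + (1.299·81.44)²) = √(56698.02936 + 11191.64259) = 260.556 km
  R2: √((0.162·111.32)² + (-1.047·81.44)²) = √(325.21939 + 7270.57725) = 87.154 km
  R3: √((1.655·111.32)² + (0.830·81.44)²) = √(33942.38784 + 4569.11106) = 196.243 km
  → nearest: R2 (87.154 km)
Q2 at 42.397°N, 12.233°E:
  R1: √((1.671·111.32)² + (2.193·81.44)²) = √(34601.84809 + 31897.21703) = 257.874 km
  R2: √((-0.306·111.32)² + (-0.153·81.44)²) = √(1160.35065 + 155.25957) = 36.271 km
  R3: √((1.187·111.32)² + (1.724·81.44)²) = √(17460.14449 + 19712.87885) = 192.803 km
  → nearest: R2 (36.271 km)
Q3 at 42.458°N, 12.034°E:
  R1: √((1.610·111.32)² + (2.392·81.44)²) = √(32121.67232 + 37948.78543) = 264.708 km
  R2: √((-0.367·111.32)² + (0.046·81.44)²) = √(1669.08527 + 14.03431) = 41.026 km
  R3: √((1.126·111.32)² + (1.923·81.44)²) = √(15711.69994 + 24526.41647) = 200.594 km
  → nearest: R2 (41.026 km)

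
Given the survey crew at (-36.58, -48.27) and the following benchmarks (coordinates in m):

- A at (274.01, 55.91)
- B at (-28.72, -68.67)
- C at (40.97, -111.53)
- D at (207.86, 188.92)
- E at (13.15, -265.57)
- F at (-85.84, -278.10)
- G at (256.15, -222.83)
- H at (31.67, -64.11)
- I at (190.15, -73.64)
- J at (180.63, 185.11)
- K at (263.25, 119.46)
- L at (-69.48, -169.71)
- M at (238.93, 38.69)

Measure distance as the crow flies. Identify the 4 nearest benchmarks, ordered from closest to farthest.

Distances from (-36.58, -48.27):
A: 327.60 m
B: 21.86 m
C: 100.08 m
D: 340.60 m
E: 222.92 m
F: 235.05 m
G: 340.83 m
H: 70.06 m
I: 228.14 m
J: 318.82 m
K: 343.56 m
L: 125.82 m
M: 288.91 m
Sorted: B (21.86 m) < H (70.06 m) < C (100.08 m) < L (125.82 m) < E (222.92 m) < I (228.14 m) < …

B, H, C, L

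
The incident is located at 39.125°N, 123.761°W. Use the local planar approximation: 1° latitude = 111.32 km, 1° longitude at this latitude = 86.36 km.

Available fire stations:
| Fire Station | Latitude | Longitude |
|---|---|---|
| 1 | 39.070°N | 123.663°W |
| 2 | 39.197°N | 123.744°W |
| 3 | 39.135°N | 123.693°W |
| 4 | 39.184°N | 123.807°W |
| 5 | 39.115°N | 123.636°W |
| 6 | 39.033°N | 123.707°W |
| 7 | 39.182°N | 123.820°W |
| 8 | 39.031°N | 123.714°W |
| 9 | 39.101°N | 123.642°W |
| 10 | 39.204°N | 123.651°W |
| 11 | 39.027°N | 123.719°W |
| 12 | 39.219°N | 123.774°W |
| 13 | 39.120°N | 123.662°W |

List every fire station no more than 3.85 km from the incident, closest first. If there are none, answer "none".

Distances from 39.125°N, 123.761°W:
1: 10.446 km
2: 8.148 km
3: 5.977 km
4: 7.676 km
5: 10.852 km
6: 11.253 km
7: 8.138 km
8: 11.224 km
9: 10.618 km
10: 12.945 km
11: 11.497 km
12: 10.524 km
13: 8.568 km
Threshold 3.85 km: none within range.

none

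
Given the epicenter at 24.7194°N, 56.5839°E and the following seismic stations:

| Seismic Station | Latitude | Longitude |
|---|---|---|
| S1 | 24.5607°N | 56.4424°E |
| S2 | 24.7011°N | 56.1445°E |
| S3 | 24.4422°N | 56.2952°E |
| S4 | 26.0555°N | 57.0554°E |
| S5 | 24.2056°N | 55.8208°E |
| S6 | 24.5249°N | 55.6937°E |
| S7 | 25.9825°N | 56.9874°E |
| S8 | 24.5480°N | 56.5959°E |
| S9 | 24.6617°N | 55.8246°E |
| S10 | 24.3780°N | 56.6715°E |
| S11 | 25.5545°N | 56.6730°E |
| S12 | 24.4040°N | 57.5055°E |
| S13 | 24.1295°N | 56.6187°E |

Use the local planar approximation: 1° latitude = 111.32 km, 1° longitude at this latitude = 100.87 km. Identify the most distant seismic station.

Distances from 24.7194°N, 56.5839°E:
S1: 22.7118 km
S2: 44.3691 km
S3: 42.4294 km
S4: 156.1537 km
S5: 95.8978 km
S6: 92.3680 km
S7: 146.3806 km
S8: 19.1186 km
S9: 76.8595 km
S10: 39.0184 km
S11: 93.3968 km
S12: 99.3712 km
S13: 65.7614 km
Maximum: S4 at 156.1537 km.

S4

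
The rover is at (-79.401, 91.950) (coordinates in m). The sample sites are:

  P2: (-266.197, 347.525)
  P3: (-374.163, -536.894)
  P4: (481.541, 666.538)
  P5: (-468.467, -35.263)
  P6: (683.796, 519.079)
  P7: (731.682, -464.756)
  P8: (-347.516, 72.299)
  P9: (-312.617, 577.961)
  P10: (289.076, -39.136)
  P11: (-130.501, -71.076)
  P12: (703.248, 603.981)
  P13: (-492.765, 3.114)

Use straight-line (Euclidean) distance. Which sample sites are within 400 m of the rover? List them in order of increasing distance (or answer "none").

Distances from (-79.401, 91.950):
P2: 316.562 m
P3: 694.499 m
P4: 802.999 m
P5: 409.335 m
P6: 874.591 m
P7: 983.757 m
P8: 268.834 m
P9: 539.070 m
P10: 391.100 m
P11: 170.847 m
P12: 935.262 m
P13: 422.802 m
Threshold 400 m: P11 (170.847 m), P8 (268.834 m), P2 (316.562 m), P10 (391.100 m) are within range.

P11, P8, P2, P10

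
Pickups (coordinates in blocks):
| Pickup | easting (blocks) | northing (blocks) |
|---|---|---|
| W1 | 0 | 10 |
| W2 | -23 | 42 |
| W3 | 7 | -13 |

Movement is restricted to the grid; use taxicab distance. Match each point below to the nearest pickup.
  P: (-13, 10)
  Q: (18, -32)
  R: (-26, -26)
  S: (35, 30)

P→W1; Q→W3; R→W3; S→W1

P at (-13, 10):
  W1: |13| + |0| = 13 + 0 = 13 blocks
  W2: |-10| + |32| = 10 + 32 = 42 blocks
  W3: |20| + |-23| = 20 + 23 = 43 blocks
  → nearest: W1 (13 blocks)
Q at (18, -32):
  W1: |-18| + |42| = 18 + 42 = 60 blocks
  W2: |-41| + |74| = 41 + 74 = 115 blocks
  W3: |-11| + |19| = 11 + 19 = 30 blocks
  → nearest: W3 (30 blocks)
R at (-26, -26):
  W1: |26| + |36| = 26 + 36 = 62 blocks
  W2: |3| + |68| = 3 + 68 = 71 blocks
  W3: |33| + |13| = 33 + 13 = 46 blocks
  → nearest: W3 (46 blocks)
S at (35, 30):
  W1: |-35| + |-20| = 35 + 20 = 55 blocks
  W2: |-58| + |12| = 58 + 12 = 70 blocks
  W3: |-28| + |-43| = 28 + 43 = 71 blocks
  → nearest: W1 (55 blocks)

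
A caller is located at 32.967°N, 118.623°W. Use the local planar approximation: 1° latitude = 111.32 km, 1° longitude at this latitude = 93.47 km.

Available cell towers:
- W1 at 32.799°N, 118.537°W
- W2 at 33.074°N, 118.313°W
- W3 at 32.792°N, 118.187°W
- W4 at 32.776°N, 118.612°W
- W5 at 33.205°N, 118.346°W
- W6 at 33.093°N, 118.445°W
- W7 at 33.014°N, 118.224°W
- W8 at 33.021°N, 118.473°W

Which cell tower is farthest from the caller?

W3

Distances from 32.967°N, 118.623°W:
W1: √((-0.168·111.32)² + (0.086·93.47)²) = √(349.75583 + 64.61620) = 20.356 km
W2: √((0.107·111.32)² + (0.310·93.47)²) = √(141.87764 + 839.59119) = 31.328 km
W3: √((-0.175·111.32)² + (0.436·93.47)²) = √(379.50936 + 1660.80049) = 45.170 km
W4: √((-0.191·111.32)² + (0.011·93.47)²) = √(452.07775 + 1.05713) = 21.287 km
W5: √((0.238·111.32)² + (0.277·93.47)²) = √(701.94051 + 670.35372) = 37.044 km
W6: √((0.126·111.32)² + (0.178·93.47)²) = √(196.73765 + 276.81173) = 21.761 km
W7: √((0.047·111.32)² + (0.399·93.47)²) = √(27.37424 + 1390.88197) = 37.660 km
W8: √((0.054·111.32)² + (0.150·93.47)²) = √(36.13549 + 196.57442) = 15.255 km
Maximum: W3 at 45.170 km.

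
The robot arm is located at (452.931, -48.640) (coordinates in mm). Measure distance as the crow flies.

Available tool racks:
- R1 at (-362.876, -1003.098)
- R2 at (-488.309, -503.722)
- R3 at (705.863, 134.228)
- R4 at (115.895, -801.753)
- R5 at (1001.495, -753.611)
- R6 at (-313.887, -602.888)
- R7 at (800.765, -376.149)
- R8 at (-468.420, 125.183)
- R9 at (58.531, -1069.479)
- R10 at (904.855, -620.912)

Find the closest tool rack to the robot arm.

Distances from (452.931, -48.640):
R1: 1255.600 mm
R2: 1045.482 mm
R3: 312.114 mm
R4: 825.089 mm
R5: 893.256 mm
R6: 946.150 mm
R7: 477.756 mm
R8: 937.604 mm
R9: 1094.378 mm
R10: 729.199 mm
Minimum: R3 at 312.114 mm.

R3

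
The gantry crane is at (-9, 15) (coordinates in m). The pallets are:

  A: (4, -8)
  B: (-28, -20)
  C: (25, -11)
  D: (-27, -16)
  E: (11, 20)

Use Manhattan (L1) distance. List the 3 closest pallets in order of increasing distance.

Distances from (-9, 15):
A: 36 m
B: 54 m
C: 60 m
D: 49 m
E: 25 m
Sorted: E (25 m) < A (36 m) < D (49 m) < B (54 m) < C (60 m)

E, A, D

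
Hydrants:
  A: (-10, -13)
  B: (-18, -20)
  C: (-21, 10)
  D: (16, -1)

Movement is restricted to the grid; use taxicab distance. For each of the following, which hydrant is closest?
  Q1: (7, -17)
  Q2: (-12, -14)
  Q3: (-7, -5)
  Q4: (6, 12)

Q1→A; Q2→A; Q3→A; Q4→D

Q1 at (7, -17):
  A: |-17| + |4| = 17 + 4 = 21
  B: |-25| + |-3| = 25 + 3 = 28
  C: |-28| + |27| = 28 + 27 = 55
  D: |9| + |16| = 9 + 16 = 25
  → nearest: A (21)
Q2 at (-12, -14):
  A: |2| + |1| = 2 + 1 = 3
  B: |-6| + |-6| = 6 + 6 = 12
  C: |-9| + |24| = 9 + 24 = 33
  D: |28| + |13| = 28 + 13 = 41
  → nearest: A (3)
Q3 at (-7, -5):
  A: |-3| + |-8| = 3 + 8 = 11
  B: |-11| + |-15| = 11 + 15 = 26
  C: |-14| + |15| = 14 + 15 = 29
  D: |23| + |4| = 23 + 4 = 27
  → nearest: A (11)
Q4 at (6, 12):
  A: |-16| + |-25| = 16 + 25 = 41
  B: |-24| + |-32| = 24 + 32 = 56
  C: |-27| + |-2| = 27 + 2 = 29
  D: |10| + |-13| = 10 + 13 = 23
  → nearest: D (23)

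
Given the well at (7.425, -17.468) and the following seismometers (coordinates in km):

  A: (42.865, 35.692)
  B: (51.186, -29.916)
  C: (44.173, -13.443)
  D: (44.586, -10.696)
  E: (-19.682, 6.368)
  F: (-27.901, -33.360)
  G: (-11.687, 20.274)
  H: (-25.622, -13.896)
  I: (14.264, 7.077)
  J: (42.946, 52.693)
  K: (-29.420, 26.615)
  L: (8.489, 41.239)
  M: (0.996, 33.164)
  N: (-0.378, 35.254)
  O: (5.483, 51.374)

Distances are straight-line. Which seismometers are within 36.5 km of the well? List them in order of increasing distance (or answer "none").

Distances from (7.425, -17.468):
A: 63.890 km
B: 45.497 km
C: 36.968 km
D: 37.773 km
E: 36.096 km
F: 38.736 km
G: 42.305 km
H: 33.239 km
I: 25.480 km
J: 78.640 km
K: 57.453 km
L: 58.717 km
M: 51.039 km
N: 53.296 km
O: 68.869 km
Threshold 36.5 km: I (25.480 km), H (33.239 km), E (36.096 km) are within range.

I, H, E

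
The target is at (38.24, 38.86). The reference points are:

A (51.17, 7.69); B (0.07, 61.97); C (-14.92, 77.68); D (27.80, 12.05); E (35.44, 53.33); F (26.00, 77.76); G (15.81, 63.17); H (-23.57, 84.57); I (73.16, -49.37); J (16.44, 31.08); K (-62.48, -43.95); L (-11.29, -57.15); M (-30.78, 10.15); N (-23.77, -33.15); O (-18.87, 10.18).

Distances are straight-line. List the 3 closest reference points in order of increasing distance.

E, J, D

Distances from (38.24, 38.86):
A: √((12.93)² + (-31.17)²) = √(167.1849 + 971.5689) = 33.75
B: √((-38.17)² + (23.11)²) = √(1456.9489 + 534.0721) = 44.62
C: √((-53.16)² + (38.82)²) = √(2825.9856 + 1506.9924) = 65.83
D: √((-10.44)² + (-26.81)²) = √(108.9936 + 718.7761) = 28.77
E: √((-2.80)² + (14.47)²) = √(7.8400 + 209.3809) = 14.74
F: √((-12.24)² + (38.90)²) = √(149.8176 + 1513.2100) = 40.78
G: √((-22.43)² + (24.31)²) = √(503.1049 + 590.9761) = 33.08
H: √((-61.81)² + (45.71)²) = √(3820.4761 + 2089.4041) = 76.88
I: √((34.92)² + (-88.23)²) = √(1219.4064 + 7784.5329) = 94.89
J: √((-21.80)² + (-7.78)²) = √(475.2400 + 60.5284) = 23.15
K: √((-100.72)² + (-82.81)²) = √(10144.5184 + 6857.4961) = 130.39
L: √((-49.53)² + (-96.01)²) = √(2453.2209 + 9217.9201) = 108.03
M: √((-69.02)² + (-28.71)²) = √(4763.7604 + 824.2641) = 74.75
N: √((-62.01)² + (-72.01)²) = √(3845.2401 + 5185.4401) = 95.03
O: √((-57.11)² + (-28.68)²) = √(3261.5521 + 822.5424) = 63.91
Sorted: E (14.74) < J (23.15) < D (28.77) < G (33.08) < A (33.75) < …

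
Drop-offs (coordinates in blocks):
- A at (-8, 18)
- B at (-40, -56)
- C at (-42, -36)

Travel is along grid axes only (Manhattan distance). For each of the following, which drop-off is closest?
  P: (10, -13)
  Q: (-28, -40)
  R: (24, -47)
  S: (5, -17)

P at (10, -13):
  A: |-18| + |31| = 18 + 31 = 49 blocks
  B: |-50| + |-43| = 50 + 43 = 93 blocks
  C: |-52| + |-23| = 52 + 23 = 75 blocks
  → nearest: A (49 blocks)
Q at (-28, -40):
  A: |20| + |58| = 20 + 58 = 78 blocks
  B: |-12| + |-16| = 12 + 16 = 28 blocks
  C: |-14| + |4| = 14 + 4 = 18 blocks
  → nearest: C (18 blocks)
R at (24, -47):
  A: |-32| + |65| = 32 + 65 = 97 blocks
  B: |-64| + |-9| = 64 + 9 = 73 blocks
  C: |-66| + |11| = 66 + 11 = 77 blocks
  → nearest: B (73 blocks)
S at (5, -17):
  A: |-13| + |35| = 13 + 35 = 48 blocks
  B: |-45| + |-39| = 45 + 39 = 84 blocks
  C: |-47| + |-19| = 47 + 19 = 66 blocks
  → nearest: A (48 blocks)

P→A; Q→C; R→B; S→A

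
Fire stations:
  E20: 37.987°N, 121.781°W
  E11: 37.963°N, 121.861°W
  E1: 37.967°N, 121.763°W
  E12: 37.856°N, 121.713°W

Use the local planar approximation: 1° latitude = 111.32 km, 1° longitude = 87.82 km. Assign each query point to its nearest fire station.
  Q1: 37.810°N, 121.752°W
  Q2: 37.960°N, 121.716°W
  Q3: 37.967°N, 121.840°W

Q1→E12; Q2→E1; Q3→E11

Q1 at 37.810°N, 121.752°W:
  E20: √((0.177·111.32)² + (-0.029·87.82)²) = √(388.23343 + 6.48609) = 19.868 km
  E11: √((0.153·111.32)² + (-0.109·87.82)²) = √(290.08766 + 91.63046) = 19.538 km
  E1: √((0.157·111.32)² + (-0.011·87.82)²) = √(305.45392 + 0.93319) = 17.504 km
  E12: √((0.046·111.32)² + (0.039·87.82)²) = √(26.22177 + 11.73049) = 6.161 km
  → nearest: E12 (6.161 km)
Q2 at 37.960°N, 121.716°W:
  E20: √((0.027·111.32)² + (-0.065·87.82)²) = √(9.03387 + 32.58469) = 6.451 km
  E11: √((0.003·111.32)² + (-0.145·87.82)²) = √(0.11153 + 162.15221) = 12.738 km
  E1: √((0.007·111.32)² + (-0.047·87.82)²) = √(0.60721 + 17.03659) = 4.200 km
  E12: √((-0.104·111.32)² + (0.003·87.82)²) = √(134.03341 + 0.06941) = 11.580 km
  → nearest: E1 (4.200 km)
Q3 at 37.967°N, 121.840°W:
  E20: √((0.020·111.32)² + (0.059·87.82)²) = √(4.95686 + 26.84670) = 5.639 km
  E11: √((-0.004·111.32)² + (-0.021·87.82)²) = √(0.19827 + 3.40115) = 1.897 km
  E1: √((0.000·111.32)² + (0.077·87.82)²) = √(0.00000 + 45.72654) = 6.762 km
  E12: √((-0.111·111.32)² + (0.127·87.82)²) = √(152.68359 + 124.39253) = 16.646 km
  → nearest: E11 (1.897 km)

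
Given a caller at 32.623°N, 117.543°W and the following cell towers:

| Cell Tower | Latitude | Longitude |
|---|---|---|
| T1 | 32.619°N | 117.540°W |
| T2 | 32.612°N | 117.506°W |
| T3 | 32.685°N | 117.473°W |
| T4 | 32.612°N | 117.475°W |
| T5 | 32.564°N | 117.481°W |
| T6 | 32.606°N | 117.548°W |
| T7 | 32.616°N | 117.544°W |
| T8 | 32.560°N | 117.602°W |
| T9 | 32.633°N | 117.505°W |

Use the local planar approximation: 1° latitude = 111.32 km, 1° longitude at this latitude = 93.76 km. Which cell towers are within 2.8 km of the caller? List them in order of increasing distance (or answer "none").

T1, T7, T6

Distances from 32.623°N, 117.543°W:
T1: √((-0.004·111.32)² + (0.003·93.76)²) = √(0.19827 + 0.07912) = 0.527 km
T2: √((-0.011·111.32)² + (0.037·93.76)²) = √(1.49945 + 12.03479) = 3.679 km
T3: √((0.062·111.32)² + (0.070·93.76)²) = √(47.63540 + 43.07559) = 9.524 km
T4: √((-0.011·111.32)² + (0.068·93.76)²) = √(1.49945 + 40.64930) = 6.492 km
T5: √((-0.059·111.32)² + (0.062·93.76)²) = √(43.13705 + 33.79236) = 8.771 km
T6: √((-0.017·111.32)² + (-0.005·93.76)²) = √(3.58133 + 0.21977) = 1.950 km
T7: √((-0.007·111.32)² + (-0.001·93.76)²) = √(0.60721 + 0.00879) = 0.785 km
T8: √((-0.063·111.32)² + (-0.059·93.76)²) = √(49.18441 + 30.60125) = 8.932 km
T9: √((0.010·111.32)² + (0.038·93.76)²) = √(1.23921 + 12.69411) = 3.733 km
Threshold 2.8 km: T1 (0.527 km), T7 (0.785 km), T6 (1.950 km) are within range.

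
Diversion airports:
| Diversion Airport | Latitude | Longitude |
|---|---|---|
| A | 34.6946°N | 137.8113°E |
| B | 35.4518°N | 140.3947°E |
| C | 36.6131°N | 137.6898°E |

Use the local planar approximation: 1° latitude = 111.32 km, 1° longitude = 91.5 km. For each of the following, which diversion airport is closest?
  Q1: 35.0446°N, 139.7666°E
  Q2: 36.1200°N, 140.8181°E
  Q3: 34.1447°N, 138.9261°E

Q1→B; Q2→B; Q3→A

Q1 at 35.0446°N, 139.7666°E:
  A: 183.1033 km
  B: 73.1963 km
  C: 258.0647 km
  → nearest: B (73.1963 km)
Q2 at 36.1200°N, 140.8181°E:
  A: 317.6006 km
  B: 83.8681 km
  C: 291.4552 km
  → nearest: B (83.8681 km)
Q3 at 34.1447°N, 138.9261°E:
  A: 118.9627 km
  B: 198.0638 km
  C: 297.1561 km
  → nearest: A (118.9627 km)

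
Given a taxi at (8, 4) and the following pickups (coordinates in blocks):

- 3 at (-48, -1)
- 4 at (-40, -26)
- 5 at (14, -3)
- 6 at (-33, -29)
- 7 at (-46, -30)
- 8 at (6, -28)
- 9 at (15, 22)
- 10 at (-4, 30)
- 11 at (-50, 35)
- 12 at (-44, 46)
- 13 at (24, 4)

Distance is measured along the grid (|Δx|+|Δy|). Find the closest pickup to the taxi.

5

Distances from (8, 4):
3: |-56| + |-5| = 56 + 5 = 61 blocks
4: |-48| + |-30| = 48 + 30 = 78 blocks
5: |6| + |-7| = 6 + 7 = 13 blocks
6: |-41| + |-33| = 41 + 33 = 74 blocks
7: |-54| + |-34| = 54 + 34 = 88 blocks
8: |-2| + |-32| = 2 + 32 = 34 blocks
9: |7| + |18| = 7 + 18 = 25 blocks
10: |-12| + |26| = 12 + 26 = 38 blocks
11: |-58| + |31| = 58 + 31 = 89 blocks
12: |-52| + |42| = 52 + 42 = 94 blocks
13: |16| + |0| = 16 + 0 = 16 blocks
Minimum: 5 at 13 blocks.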